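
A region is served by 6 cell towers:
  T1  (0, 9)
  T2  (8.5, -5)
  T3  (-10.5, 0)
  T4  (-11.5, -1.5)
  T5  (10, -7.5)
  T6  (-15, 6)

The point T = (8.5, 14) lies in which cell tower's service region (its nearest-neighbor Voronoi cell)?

Since √ is increasing, it suffices to compare squared distances:
|TT1|² = (8.5−0)² + (14−9)² = 72.25 + 25 = 97.25
|TT2|² = (8.5−8.5)² + (14−(-5))² = 0 + 361 = 361
|TT3|² = (8.5−(-10.5))² + (14−0)² = 361 + 196 = 557
|TT4|² = (8.5−(-11.5))² + (14−(-1.5))² = 400 + 240.25 = 640.25
|TT5|² = (8.5−10)² + (14−(-7.5))² = 2.25 + 462.25 = 464.5
|TT6|² = (8.5−(-15))² + (14−6)² = 552.25 + 64 = 616.25
The smallest is to T1, so T lies in the Voronoi region of T1.

T1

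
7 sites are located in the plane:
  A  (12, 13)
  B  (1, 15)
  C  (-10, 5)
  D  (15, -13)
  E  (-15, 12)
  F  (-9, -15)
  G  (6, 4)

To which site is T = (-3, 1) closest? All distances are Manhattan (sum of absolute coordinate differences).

d(T,A) = 15 + 12 = 27
d(T,B) = 4 + 14 = 18
d(T,C) = 7 + 4 = 11
d(T,D) = 18 + 14 = 32
d(T,E) = 12 + 11 = 23
d(T,F) = 6 + 16 = 22
d(T,G) = 9 + 3 = 12
The smallest is to C, so T lies in the Voronoi region of C.

C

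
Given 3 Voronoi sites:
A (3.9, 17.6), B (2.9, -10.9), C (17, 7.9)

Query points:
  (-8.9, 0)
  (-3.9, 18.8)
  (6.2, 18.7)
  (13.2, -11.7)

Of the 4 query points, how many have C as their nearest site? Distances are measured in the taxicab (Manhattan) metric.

0

(-8.9, 0) — d to each: A:30.4, B:22.7, C:33.8 → nearest is B
(-3.9, 18.8) — d to each: A:9, B:36.5, C:31.8 → nearest is A
(6.2, 18.7) — d to each: A:3.4, B:32.9, C:21.6 → nearest is A
(13.2, -11.7) — d to each: A:38.6, B:11.1, C:23.4 → nearest is B
0 of the 4 points have C as nearest.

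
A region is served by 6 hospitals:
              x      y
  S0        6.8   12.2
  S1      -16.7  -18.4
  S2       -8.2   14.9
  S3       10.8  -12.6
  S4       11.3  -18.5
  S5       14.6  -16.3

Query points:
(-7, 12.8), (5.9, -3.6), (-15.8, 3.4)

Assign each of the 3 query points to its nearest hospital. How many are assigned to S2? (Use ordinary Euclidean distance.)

2

(-7, 12.8) — d² to each: S0:190.8, S1:1067.53, S2:5.85, S3:962, S4:1314.58, S5:1313.37 → nearest is S2
(5.9, -3.6) — d² to each: S0:250.45, S1:729.8, S2:541.06, S3:105.01, S4:251.17, S5:236.98 → nearest is S3
(-15.8, 3.4) — d² to each: S0:588.2, S1:476.05, S2:190.01, S3:963.56, S4:1214.02, S5:1312.25 → nearest is S2
2 of the 3 points have S2 as nearest.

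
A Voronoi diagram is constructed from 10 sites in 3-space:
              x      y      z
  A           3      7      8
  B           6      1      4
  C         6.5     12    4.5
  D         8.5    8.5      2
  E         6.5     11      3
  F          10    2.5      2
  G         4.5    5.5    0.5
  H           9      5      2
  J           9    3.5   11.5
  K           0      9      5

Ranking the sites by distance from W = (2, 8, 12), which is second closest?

K

Compare squared distances (the ordering matches that of the actual distances):
|WA|² = (2−3)² + (8−7)² + (12−8)² = 1 + 1 + 16 = 18
|WB|² = (2−6)² + (8−1)² + (12−4)² = 16 + 49 + 64 = 129
|WC|² = (2−6.5)² + (8−12)² + (12−4.5)² = 20.25 + 16 + 56.25 = 92.5
|WD|² = (2−8.5)² + (8−8.5)² + (12−2)² = 42.25 + 0.25 + 100 = 142.5
|WE|² = (2−6.5)² + (8−11)² + (12−3)² = 20.25 + 9 + 81 = 110.25
|WF|² = (2−10)² + (8−2.5)² + (12−2)² = 64 + 30.25 + 100 = 194.25
|WG|² = (2−4.5)² + (8−5.5)² + (12−0.5)² = 6.25 + 6.25 + 132.25 = 144.75
|WH|² = (2−9)² + (8−5)² + (12−2)² = 49 + 9 + 100 = 158
|WJ|² = (2−9)² + (8−3.5)² + (12−11.5)² = 49 + 20.25 + 0.25 = 69.5
|WK|² = (2−0)² + (8−9)² + (12−5)² = 4 + 1 + 49 = 54
Sorted ascending: A, K, J, … — the second-nearest is K.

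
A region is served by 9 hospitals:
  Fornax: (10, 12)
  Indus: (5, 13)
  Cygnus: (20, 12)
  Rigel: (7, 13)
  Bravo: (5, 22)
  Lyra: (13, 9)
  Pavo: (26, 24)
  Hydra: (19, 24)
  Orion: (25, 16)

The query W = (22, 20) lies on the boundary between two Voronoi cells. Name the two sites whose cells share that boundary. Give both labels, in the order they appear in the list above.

Squared distances from W to each site:
d²(W, Fornax) = 144 + 64 = 208
d²(W, Indus) = 289 + 49 = 338
d²(W, Cygnus) = 4 + 64 = 68
d²(W, Rigel) = 225 + 49 = 274
d²(W, Bravo) = 289 + 4 = 293
d²(W, Lyra) = 81 + 121 = 202
d²(W, Pavo) = 16 + 16 = 32
d²(W, Hydra) = 9 + 16 = 25
d²(W, Orion) = 9 + 16 = 25
W is equidistant from Hydra and Orion (both at squared distance 25), and every other site is strictly farther — so W lies on the Hydra–Orion Voronoi edge.

Hydra and Orion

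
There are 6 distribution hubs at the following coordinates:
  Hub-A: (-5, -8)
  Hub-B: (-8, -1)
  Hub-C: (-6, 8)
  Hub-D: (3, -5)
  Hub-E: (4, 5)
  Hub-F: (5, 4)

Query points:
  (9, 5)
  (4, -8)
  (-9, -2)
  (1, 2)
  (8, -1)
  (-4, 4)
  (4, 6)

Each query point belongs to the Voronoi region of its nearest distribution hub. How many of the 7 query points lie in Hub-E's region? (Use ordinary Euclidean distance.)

2

(9, 5) — d² to each: Hub-A:365, Hub-B:325, Hub-C:234, Hub-D:136, Hub-E:25, Hub-F:17 → nearest is Hub-F
(4, -8) — d² to each: Hub-A:81, Hub-B:193, Hub-C:356, Hub-D:10, Hub-E:169, Hub-F:145 → nearest is Hub-D
(-9, -2) — d² to each: Hub-A:52, Hub-B:2, Hub-C:109, Hub-D:153, Hub-E:218, Hub-F:232 → nearest is Hub-B
(1, 2) — d² to each: Hub-A:136, Hub-B:90, Hub-C:85, Hub-D:53, Hub-E:18, Hub-F:20 → nearest is Hub-E
(8, -1) — d² to each: Hub-A:218, Hub-B:256, Hub-C:277, Hub-D:41, Hub-E:52, Hub-F:34 → nearest is Hub-F
(-4, 4) — d² to each: Hub-A:145, Hub-B:41, Hub-C:20, Hub-D:130, Hub-E:65, Hub-F:81 → nearest is Hub-C
(4, 6) — d² to each: Hub-A:277, Hub-B:193, Hub-C:104, Hub-D:122, Hub-E:1, Hub-F:5 → nearest is Hub-E
2 of the 7 points have Hub-E as nearest.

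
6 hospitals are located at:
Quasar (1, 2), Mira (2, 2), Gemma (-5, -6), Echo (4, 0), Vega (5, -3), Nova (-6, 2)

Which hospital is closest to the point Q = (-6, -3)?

Gemma

Since √ is increasing, it suffices to compare squared distances:
d²(Q, Quasar) = (-6−1)² + (-3−2)² = 49 + 25 = 74
d²(Q, Mira) = (-6−2)² + (-3−2)² = 64 + 25 = 89
d²(Q, Gemma) = (-6−(-5))² + (-3−(-6))² = 1 + 9 = 10
d²(Q, Echo) = (-6−4)² + (-3−0)² = 100 + 9 = 109
d²(Q, Vega) = (-6−5)² + (-3−(-3))² = 121 + 0 = 121
d²(Q, Nova) = (-6−(-6))² + (-3−2)² = 0 + 25 = 25
Minimum is at Gemma.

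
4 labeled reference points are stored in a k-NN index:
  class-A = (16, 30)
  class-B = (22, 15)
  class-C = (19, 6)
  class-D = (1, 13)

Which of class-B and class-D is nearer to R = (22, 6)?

class-B

Compare squared distances:
d²(R, class-B) = (22−22)² + (6−15)² = 0 + 81 = 81
d²(R, class-D) = (22−1)² + (6−13)² = 441 + 49 = 490
81 < 490, so class-B is closer.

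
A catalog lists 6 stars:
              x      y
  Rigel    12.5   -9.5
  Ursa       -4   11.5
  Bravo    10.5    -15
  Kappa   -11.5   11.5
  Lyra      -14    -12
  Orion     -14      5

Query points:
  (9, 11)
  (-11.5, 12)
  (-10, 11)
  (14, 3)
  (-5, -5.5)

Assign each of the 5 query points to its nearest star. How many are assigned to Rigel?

1

(9, 11) — d² to each: Rigel:432.5, Ursa:169.25, Bravo:678.25, Kappa:420.5, Lyra:1058, Orion:565 → nearest is Ursa
(-11.5, 12) — d² to each: Rigel:1038.25, Ursa:56.5, Bravo:1213, Kappa:0.25, Lyra:582.25, Orion:55.25 → nearest is Kappa
(-10, 11) — d² to each: Rigel:926.5, Ursa:36.25, Bravo:1096.25, Kappa:2.5, Lyra:545, Orion:52 → nearest is Kappa
(14, 3) — d² to each: Rigel:158.5, Ursa:396.25, Bravo:336.25, Kappa:722.5, Lyra:1009, Orion:788 → nearest is Rigel
(-5, -5.5) — d² to each: Rigel:322.25, Ursa:290, Bravo:330.5, Kappa:331.25, Lyra:123.25, Orion:191.25 → nearest is Lyra
1 of the 5 points has Rigel as nearest.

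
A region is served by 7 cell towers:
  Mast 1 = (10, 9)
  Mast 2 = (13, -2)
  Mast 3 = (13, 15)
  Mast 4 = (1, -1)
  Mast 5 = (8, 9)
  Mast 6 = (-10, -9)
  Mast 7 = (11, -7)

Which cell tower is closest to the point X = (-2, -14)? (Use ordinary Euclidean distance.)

Since √ is increasing, it suffices to compare squared distances:
d²(X, Mast 1) = (-2−10)² + (-14−9)² = 144 + 529 = 673
d²(X, Mast 2) = (-2−13)² + (-14−(-2))² = 225 + 144 = 369
d²(X, Mast 3) = (-2−13)² + (-14−15)² = 225 + 841 = 1066
d²(X, Mast 4) = (-2−1)² + (-14−(-1))² = 9 + 169 = 178
d²(X, Mast 5) = (-2−8)² + (-14−9)² = 100 + 529 = 629
d²(X, Mast 6) = (-2−(-10))² + (-14−(-9))² = 64 + 25 = 89
d²(X, Mast 7) = (-2−11)² + (-14−(-7))² = 169 + 49 = 218
The smallest is to Mast 6, so X lies in the Voronoi region of Mast 6.

Mast 6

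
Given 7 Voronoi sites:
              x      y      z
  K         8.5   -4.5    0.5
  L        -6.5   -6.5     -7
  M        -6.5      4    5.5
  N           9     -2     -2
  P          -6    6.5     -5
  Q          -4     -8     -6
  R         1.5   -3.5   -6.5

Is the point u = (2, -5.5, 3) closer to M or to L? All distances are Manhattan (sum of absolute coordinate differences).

L

d(u,M) = |2−(-6.5)| + |-5.5−4| + |3−5.5| = 8.5 + 9.5 + 2.5 = 20.5
d(u,L) = |2−(-6.5)| + |-5.5−(-6.5)| + |3−(-7)| = 8.5 + 1 + 10 = 19.5
20.5 > 19.5, so L is closer.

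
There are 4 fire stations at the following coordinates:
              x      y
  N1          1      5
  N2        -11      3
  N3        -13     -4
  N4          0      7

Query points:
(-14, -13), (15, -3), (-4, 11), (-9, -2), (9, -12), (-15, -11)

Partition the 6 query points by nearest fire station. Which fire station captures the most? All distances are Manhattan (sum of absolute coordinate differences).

N3

(-14, -13) — d to each: N1:33, N2:19, N3:10, N4:34 → nearest is N3
(15, -3) — d to each: N1:22, N2:32, N3:29, N4:25 → nearest is N1
(-4, 11) — d to each: N1:11, N2:15, N3:24, N4:8 → nearest is N4
(-9, -2) — d to each: N1:17, N2:7, N3:6, N4:18 → nearest is N3
(9, -12) — d to each: N1:25, N2:35, N3:30, N4:28 → nearest is N1
(-15, -11) — d to each: N1:32, N2:18, N3:9, N4:33 → nearest is N3
Tally — N1:2, N3:3, N4:1. N3 captures the most (3).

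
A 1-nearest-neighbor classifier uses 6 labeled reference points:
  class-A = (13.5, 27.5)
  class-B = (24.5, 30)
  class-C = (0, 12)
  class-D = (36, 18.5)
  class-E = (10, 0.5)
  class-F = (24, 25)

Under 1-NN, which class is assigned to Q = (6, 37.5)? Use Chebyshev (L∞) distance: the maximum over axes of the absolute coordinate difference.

class-A

d(Q, class-A) = max(7.5, 10) = 10
d(Q, class-B) = max(18.5, 7.5) = 18.5
d(Q, class-C) = max(6, 25.5) = 25.5
d(Q, class-D) = max(30, 19) = 30
d(Q, class-E) = max(4, 37) = 37
d(Q, class-F) = max(18, 12.5) = 18
The smallest is to class-A, so Q lies in the Voronoi region of class-A.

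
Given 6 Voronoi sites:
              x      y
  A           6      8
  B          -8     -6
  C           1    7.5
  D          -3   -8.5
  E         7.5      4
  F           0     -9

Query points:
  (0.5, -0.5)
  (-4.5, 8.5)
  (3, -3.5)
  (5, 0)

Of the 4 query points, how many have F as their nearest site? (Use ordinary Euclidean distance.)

(0.5, -0.5) — d² to each: A:102.5, B:102.5, C:64.25, D:76.25, E:69.25, F:72.5 → nearest is C
(-4.5, 8.5) — d² to each: A:110.5, B:222.5, C:31.25, D:291.25, E:164.25, F:326.5 → nearest is C
(3, -3.5) — d² to each: A:141.25, B:127.25, C:125, D:61, E:76.5, F:39.25 → nearest is F
(5, 0) — d² to each: A:65, B:205, C:72.25, D:136.25, E:22.25, F:106 → nearest is E
1 of the 4 points has F as nearest.

1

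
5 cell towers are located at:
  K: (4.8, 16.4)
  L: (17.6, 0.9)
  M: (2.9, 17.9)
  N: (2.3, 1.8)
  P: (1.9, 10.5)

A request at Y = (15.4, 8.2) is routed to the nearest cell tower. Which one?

L

Squared Euclidean distances:
|YK|² = (15.4−4.8)² + (8.2−16.4)² = 112.36 + 67.24 = 179.6
|YL|² = (15.4−17.6)² + (8.2−0.9)² = 4.84 + 53.29 = 58.13
|YM|² = (15.4−2.9)² + (8.2−17.9)² = 156.25 + 94.09 = 250.34
|YN|² = (15.4−2.3)² + (8.2−1.8)² = 171.61 + 40.96 = 212.57
|YP|² = (15.4−1.9)² + (8.2−10.5)² = 182.25 + 5.29 = 187.54
Minimum is at L.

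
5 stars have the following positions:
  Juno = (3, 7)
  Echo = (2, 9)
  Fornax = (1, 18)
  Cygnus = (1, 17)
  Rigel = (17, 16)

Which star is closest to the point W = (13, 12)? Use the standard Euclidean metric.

Since √ is increasing, it suffices to compare squared distances:
d²(W, Juno) = (13−3)² + (12−7)² = 100 + 25 = 125
d²(W, Echo) = (13−2)² + (12−9)² = 121 + 9 = 130
d²(W, Fornax) = (13−1)² + (12−18)² = 144 + 36 = 180
d²(W, Cygnus) = (13−1)² + (12−17)² = 144 + 25 = 169
d²(W, Rigel) = (13−17)² + (12−16)² = 16 + 16 = 32
The smallest is to Rigel, so W lies in the Voronoi region of Rigel.

Rigel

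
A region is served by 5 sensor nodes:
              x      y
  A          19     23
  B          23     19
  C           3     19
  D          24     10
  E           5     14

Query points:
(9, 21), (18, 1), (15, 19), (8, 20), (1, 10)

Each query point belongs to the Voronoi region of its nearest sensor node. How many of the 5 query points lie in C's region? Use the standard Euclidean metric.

(9, 21) — d² to each: A:104, B:200, C:40, D:346, E:65 → nearest is C
(18, 1) — d² to each: A:485, B:349, C:549, D:117, E:338 → nearest is D
(15, 19) — d² to each: A:32, B:64, C:144, D:162, E:125 → nearest is A
(8, 20) — d² to each: A:130, B:226, C:26, D:356, E:45 → nearest is C
(1, 10) — d² to each: A:493, B:565, C:85, D:529, E:32 → nearest is E
2 of the 5 points have C as nearest.

2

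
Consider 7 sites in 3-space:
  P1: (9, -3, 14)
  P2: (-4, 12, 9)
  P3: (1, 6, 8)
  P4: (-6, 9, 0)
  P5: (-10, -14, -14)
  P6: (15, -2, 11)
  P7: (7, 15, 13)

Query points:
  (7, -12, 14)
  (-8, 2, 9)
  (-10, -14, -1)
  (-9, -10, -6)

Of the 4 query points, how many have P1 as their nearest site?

1

(7, -12, 14) — d² to each: P1:85, P2:722, P3:396, P4:806, P5:1077, P6:173, P7:730 → nearest is P1
(-8, 2, 9) — d² to each: P1:339, P2:116, P3:98, P4:134, P5:789, P6:549, P7:410 → nearest is P3
(-10, -14, -1) — d² to each: P1:707, P2:812, P3:602, P4:546, P5:169, P6:913, P7:1326 → nearest is P5
(-9, -10, -6) — d² to each: P1:773, P2:734, P3:552, P4:406, P5:81, P6:929, P7:1242 → nearest is P5
1 of the 4 points has P1 as nearest.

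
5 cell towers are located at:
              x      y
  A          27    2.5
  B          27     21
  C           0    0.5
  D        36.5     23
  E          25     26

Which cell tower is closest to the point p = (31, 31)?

E

Squared Euclidean distances:
|pA|² = (31−27)² + (31−2.5)² = 16 + 812.25 = 828.25
|pB|² = (31−27)² + (31−21)² = 16 + 100 = 116
|pC|² = (31−0)² + (31−0.5)² = 961 + 930.25 = 1891.25
|pD|² = (31−36.5)² + (31−23)² = 30.25 + 64 = 94.25
|pE|² = (31−25)² + (31−26)² = 36 + 25 = 61
E is nearest.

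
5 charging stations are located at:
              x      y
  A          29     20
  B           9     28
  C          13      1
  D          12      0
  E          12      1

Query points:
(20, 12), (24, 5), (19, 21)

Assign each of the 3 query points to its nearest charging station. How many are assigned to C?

1

(20, 12) — d² to each: A:145, B:377, C:170, D:208, E:185 → nearest is A
(24, 5) — d² to each: A:250, B:754, C:137, D:169, E:160 → nearest is C
(19, 21) — d² to each: A:101, B:149, C:436, D:490, E:449 → nearest is A
1 of the 3 points has C as nearest.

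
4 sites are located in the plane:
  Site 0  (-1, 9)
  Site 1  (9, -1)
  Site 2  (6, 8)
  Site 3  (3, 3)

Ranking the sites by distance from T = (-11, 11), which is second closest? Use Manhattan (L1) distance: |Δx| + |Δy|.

Site 2

d(T, Site 0) = |-11−(-1)| + |11−9| = 10 + 2 = 12
d(T, Site 1) = |-11−9| + |11−(-1)| = 20 + 12 = 32
d(T, Site 2) = |-11−6| + |11−8| = 17 + 3 = 20
d(T, Site 3) = |-11−3| + |11−3| = 14 + 8 = 22
Sorted ascending: Site 0, Site 2, Site 3, … — the second-nearest is Site 2.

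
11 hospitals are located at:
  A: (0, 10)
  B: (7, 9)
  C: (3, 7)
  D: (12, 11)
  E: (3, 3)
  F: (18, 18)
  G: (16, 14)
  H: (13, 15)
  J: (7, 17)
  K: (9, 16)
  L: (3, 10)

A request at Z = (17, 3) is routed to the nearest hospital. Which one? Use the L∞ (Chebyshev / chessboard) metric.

D

d(Z,A) = max(17, 7) = 17
d(Z,B) = max(10, 6) = 10
d(Z,C) = max(14, 4) = 14
d(Z,D) = max(5, 8) = 8
d(Z,E) = max(14, 0) = 14
d(Z,F) = max(1, 15) = 15
d(Z,G) = max(1, 11) = 11
d(Z,H) = max(4, 12) = 12
d(Z,J) = max(10, 14) = 14
d(Z,K) = max(8, 13) = 13
d(Z,L) = max(14, 7) = 14
The smallest is to D, so Z lies in the Voronoi region of D.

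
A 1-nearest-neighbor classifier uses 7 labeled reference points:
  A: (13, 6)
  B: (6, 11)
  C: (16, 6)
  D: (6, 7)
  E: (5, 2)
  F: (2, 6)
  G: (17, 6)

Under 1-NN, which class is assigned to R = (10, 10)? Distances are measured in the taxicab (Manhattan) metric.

B

d(R,A) = |10−13| + |10−6| = 3 + 4 = 7
d(R,B) = |10−6| + |10−11| = 4 + 1 = 5
d(R,C) = |10−16| + |10−6| = 6 + 4 = 10
d(R,D) = |10−6| + |10−7| = 4 + 3 = 7
d(R,E) = |10−5| + |10−2| = 5 + 8 = 13
d(R,F) = |10−2| + |10−6| = 8 + 4 = 12
d(R,G) = |10−17| + |10−6| = 7 + 4 = 11
The smallest is to B, so R lies in the Voronoi region of B.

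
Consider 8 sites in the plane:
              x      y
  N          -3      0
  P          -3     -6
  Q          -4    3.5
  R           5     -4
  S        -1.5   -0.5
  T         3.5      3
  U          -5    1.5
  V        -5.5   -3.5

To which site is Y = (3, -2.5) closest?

R

Squared Euclidean distances:
|YN|² = 36 + 6.25 = 42.25
|YP|² = 36 + 12.25 = 48.25
|YQ|² = 49 + 36 = 85
|YR|² = 4 + 2.25 = 6.25
|YS|² = 20.25 + 4 = 24.25
|YT|² = 0.25 + 30.25 = 30.5
|YU|² = 64 + 16 = 80
|YV|² = 72.25 + 1 = 73.25
The smallest is to R, so Y lies in the Voronoi region of R.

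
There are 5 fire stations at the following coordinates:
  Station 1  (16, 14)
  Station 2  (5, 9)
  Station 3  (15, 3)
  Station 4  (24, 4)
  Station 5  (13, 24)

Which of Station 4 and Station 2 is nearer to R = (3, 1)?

Compare squared distances:
d²(R, Station 4) = (3−24)² + (1−4)² = 441 + 9 = 450
d²(R, Station 2) = (3−5)² + (1−9)² = 4 + 64 = 68
450 > 68, so Station 2 is closer.

Station 2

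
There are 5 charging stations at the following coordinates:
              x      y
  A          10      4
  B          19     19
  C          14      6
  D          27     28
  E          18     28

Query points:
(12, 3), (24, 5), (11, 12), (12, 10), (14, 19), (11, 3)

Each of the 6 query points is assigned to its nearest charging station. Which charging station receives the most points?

C

(12, 3) — d² to each: A:5, B:305, C:13, D:850, E:661 → nearest is A
(24, 5) — d² to each: A:197, B:221, C:101, D:538, E:565 → nearest is C
(11, 12) — d² to each: A:65, B:113, C:45, D:512, E:305 → nearest is C
(12, 10) — d² to each: A:40, B:130, C:20, D:549, E:360 → nearest is C
(14, 19) — d² to each: A:241, B:25, C:169, D:250, E:97 → nearest is B
(11, 3) — d² to each: A:2, B:320, C:18, D:881, E:674 → nearest is A
Tally — A:2, B:1, C:3. C captures the most (3).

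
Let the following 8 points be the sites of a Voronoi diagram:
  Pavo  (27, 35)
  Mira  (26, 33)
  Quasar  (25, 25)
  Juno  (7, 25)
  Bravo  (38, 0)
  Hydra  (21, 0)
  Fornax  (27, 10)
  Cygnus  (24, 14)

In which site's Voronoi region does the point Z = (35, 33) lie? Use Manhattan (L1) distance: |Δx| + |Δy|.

Mira

d(Z, Pavo) = |35−27| + |33−35| = 8 + 2 = 10
d(Z, Mira) = |35−26| + |33−33| = 9 + 0 = 9
d(Z, Quasar) = |35−25| + |33−25| = 10 + 8 = 18
d(Z, Juno) = |35−7| + |33−25| = 28 + 8 = 36
d(Z, Bravo) = |35−38| + |33−0| = 3 + 33 = 36
d(Z, Hydra) = |35−21| + |33−0| = 14 + 33 = 47
d(Z, Fornax) = |35−27| + |33−10| = 8 + 23 = 31
d(Z, Cygnus) = |35−24| + |33−14| = 11 + 19 = 30
Mira is nearest.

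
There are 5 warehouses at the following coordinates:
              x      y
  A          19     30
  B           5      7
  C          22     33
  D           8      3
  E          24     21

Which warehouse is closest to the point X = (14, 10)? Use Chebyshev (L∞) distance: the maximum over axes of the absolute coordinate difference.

d(X,A) = max(5, 20) = 20
d(X,B) = max(9, 3) = 9
d(X,C) = max(8, 23) = 23
d(X,D) = max(6, 7) = 7
d(X,E) = max(10, 11) = 11
Minimum is at D.

D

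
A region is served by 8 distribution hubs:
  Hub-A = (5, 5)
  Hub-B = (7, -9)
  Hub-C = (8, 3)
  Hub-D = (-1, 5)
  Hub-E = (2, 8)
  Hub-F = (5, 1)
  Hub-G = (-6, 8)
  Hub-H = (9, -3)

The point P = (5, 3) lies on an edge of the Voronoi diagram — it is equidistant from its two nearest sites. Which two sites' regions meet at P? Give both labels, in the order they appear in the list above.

Squared distances from P to each site:
d²(P, Hub-A) = (5−5)² + (3−5)² = 0 + 4 = 4
d²(P, Hub-B) = (5−7)² + (3−(-9))² = 4 + 144 = 148
d²(P, Hub-C) = (5−8)² + (3−3)² = 9 + 0 = 9
d²(P, Hub-D) = (5−(-1))² + (3−5)² = 36 + 4 = 40
d²(P, Hub-E) = (5−2)² + (3−8)² = 9 + 25 = 34
d²(P, Hub-F) = (5−5)² + (3−1)² = 0 + 4 = 4
d²(P, Hub-G) = (5−(-6))² + (3−8)² = 121 + 25 = 146
d²(P, Hub-H) = (5−9)² + (3−(-3))² = 16 + 36 = 52
P is equidistant from Hub-A and Hub-F (both at squared distance 4), and every other site is strictly farther — so P lies on the Hub-A–Hub-F Voronoi edge.

Hub-A and Hub-F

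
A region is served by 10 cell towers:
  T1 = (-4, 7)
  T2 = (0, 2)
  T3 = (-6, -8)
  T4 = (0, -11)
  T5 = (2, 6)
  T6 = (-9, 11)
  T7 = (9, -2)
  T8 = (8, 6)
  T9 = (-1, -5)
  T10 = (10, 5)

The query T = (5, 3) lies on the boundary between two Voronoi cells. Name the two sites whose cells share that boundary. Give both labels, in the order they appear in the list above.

Squared distances from T to each site:
|TT1|² = 81 + 16 = 97
|TT2|² = 25 + 1 = 26
|TT3|² = 121 + 121 = 242
|TT4|² = 25 + 196 = 221
|TT5|² = 9 + 9 = 18
|TT6|² = 196 + 64 = 260
|TT7|² = 16 + 25 = 41
|TT8|² = 9 + 9 = 18
|TT9|² = 36 + 64 = 100
d²(T, T10) = 25 + 4 = 29
T is equidistant from T5 and T8 (both at squared distance 18), and every other site is strictly farther — so T lies on the T5–T8 Voronoi edge.

T5 and T8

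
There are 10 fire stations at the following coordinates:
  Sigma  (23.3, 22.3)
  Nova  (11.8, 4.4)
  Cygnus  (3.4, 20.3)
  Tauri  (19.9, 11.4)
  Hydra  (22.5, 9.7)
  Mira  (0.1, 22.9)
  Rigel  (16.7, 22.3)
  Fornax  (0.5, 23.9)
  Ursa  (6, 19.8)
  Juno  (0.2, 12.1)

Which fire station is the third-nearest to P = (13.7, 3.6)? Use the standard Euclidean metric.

Hydra

Since √ is increasing, it suffices to compare squared distances:
d²(P, Sigma) = 92.16 + 349.69 = 441.85
d²(P, Nova) = 3.61 + 0.64 = 4.25
d²(P, Cygnus) = 106.09 + 278.89 = 384.98
d²(P, Tauri) = 38.44 + 60.84 = 99.28
d²(P, Hydra) = 77.44 + 37.21 = 114.65
d²(P, Mira) = 184.96 + 372.49 = 557.45
d²(P, Rigel) = 9 + 349.69 = 358.69
d²(P, Fornax) = 174.24 + 412.09 = 586.33
d²(P, Ursa) = 59.29 + 262.44 = 321.73
d²(P, Juno) = 182.25 + 72.25 = 254.5
Sorted ascending: Nova, Tauri, Hydra, Juno, … — the third-nearest is Hydra.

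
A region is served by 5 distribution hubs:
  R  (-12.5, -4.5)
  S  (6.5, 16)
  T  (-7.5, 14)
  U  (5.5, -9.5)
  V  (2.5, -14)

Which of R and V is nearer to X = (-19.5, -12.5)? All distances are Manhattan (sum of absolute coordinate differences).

R

d(X,R) = |-19.5−(-12.5)| + |-12.5−(-4.5)| = 7 + 8 = 15
d(X,V) = |-19.5−2.5| + |-12.5−(-14)| = 22 + 1.5 = 23.5
15 < 23.5, so R is closer.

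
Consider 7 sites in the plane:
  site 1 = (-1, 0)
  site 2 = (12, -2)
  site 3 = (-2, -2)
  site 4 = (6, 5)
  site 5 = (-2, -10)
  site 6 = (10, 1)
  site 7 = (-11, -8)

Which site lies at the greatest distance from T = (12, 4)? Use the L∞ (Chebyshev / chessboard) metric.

d(T, site 1) = max(13, 4) = 13
d(T, site 2) = max(0, 6) = 6
d(T, site 3) = max(14, 6) = 14
d(T, site 4) = max(6, 1) = 6
d(T, site 5) = max(14, 14) = 14
d(T, site 6) = max(2, 3) = 3
d(T, site 7) = max(23, 12) = 23
The largest is to site 7.

site 7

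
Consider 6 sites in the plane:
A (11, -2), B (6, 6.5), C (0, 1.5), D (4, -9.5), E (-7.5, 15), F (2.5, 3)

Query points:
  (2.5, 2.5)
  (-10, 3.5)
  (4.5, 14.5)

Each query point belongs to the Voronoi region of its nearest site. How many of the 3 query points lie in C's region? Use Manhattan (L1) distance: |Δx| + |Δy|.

(2.5, 2.5) — d to each: A:13, B:7.5, C:3.5, D:13.5, E:22.5, F:0.5 → nearest is F
(-10, 3.5) — d to each: A:26.5, B:19, C:12, D:27, E:14, F:13 → nearest is C
(4.5, 14.5) — d to each: A:23, B:9.5, C:17.5, D:24.5, E:12.5, F:13.5 → nearest is B
1 of the 3 points has C as nearest.

1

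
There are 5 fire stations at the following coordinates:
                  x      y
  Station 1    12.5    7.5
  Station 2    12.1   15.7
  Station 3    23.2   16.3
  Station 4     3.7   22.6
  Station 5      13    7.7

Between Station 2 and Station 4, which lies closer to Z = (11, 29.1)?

Station 4

Compare squared distances:
d²(Z, Station 2) = (11−12.1)² + (29.1−15.7)² = 1.21 + 179.56 = 180.77
d²(Z, Station 4) = (11−3.7)² + (29.1−22.6)² = 53.29 + 42.25 = 95.54
180.77 > 95.54, so Station 4 is closer.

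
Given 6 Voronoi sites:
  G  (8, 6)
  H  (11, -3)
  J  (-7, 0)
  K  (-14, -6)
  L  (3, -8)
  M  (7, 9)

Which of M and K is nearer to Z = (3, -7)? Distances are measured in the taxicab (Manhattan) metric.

d(Z,M) = |3−7| + |-7−9| = 4 + 16 = 20
d(Z,K) = |3−(-14)| + |-7−(-6)| = 17 + 1 = 18
20 > 18, so K is closer.

K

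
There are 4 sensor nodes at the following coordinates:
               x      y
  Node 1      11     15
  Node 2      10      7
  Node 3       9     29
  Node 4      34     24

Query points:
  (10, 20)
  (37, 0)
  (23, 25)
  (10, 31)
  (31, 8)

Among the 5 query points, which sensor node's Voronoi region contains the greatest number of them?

(10, 20) — d² to each: Node 1:26, Node 2:169, Node 3:82, Node 4:592 → nearest is Node 1
(37, 0) — d² to each: Node 1:901, Node 2:778, Node 3:1625, Node 4:585 → nearest is Node 4
(23, 25) — d² to each: Node 1:244, Node 2:493, Node 3:212, Node 4:122 → nearest is Node 4
(10, 31) — d² to each: Node 1:257, Node 2:576, Node 3:5, Node 4:625 → nearest is Node 3
(31, 8) — d² to each: Node 1:449, Node 2:442, Node 3:925, Node 4:265 → nearest is Node 4
Tally — Node 1:1, Node 3:1, Node 4:3. Node 4 captures the most (3).

Node 4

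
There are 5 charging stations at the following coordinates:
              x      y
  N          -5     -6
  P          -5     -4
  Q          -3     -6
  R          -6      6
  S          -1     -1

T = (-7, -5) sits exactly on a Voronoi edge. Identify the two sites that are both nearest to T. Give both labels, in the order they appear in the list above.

N and P

Squared distances from T to each site:
|TN|² = (-7−(-5))² + (-5−(-6))² = 4 + 1 = 5
|TP|² = (-7−(-5))² + (-5−(-4))² = 4 + 1 = 5
|TQ|² = (-7−(-3))² + (-5−(-6))² = 16 + 1 = 17
|TR|² = (-7−(-6))² + (-5−6)² = 1 + 121 = 122
|TS|² = (-7−(-1))² + (-5−(-1))² = 36 + 16 = 52
T is equidistant from N and P (both at squared distance 5), and every other site is strictly farther — so T lies on the N–P Voronoi edge.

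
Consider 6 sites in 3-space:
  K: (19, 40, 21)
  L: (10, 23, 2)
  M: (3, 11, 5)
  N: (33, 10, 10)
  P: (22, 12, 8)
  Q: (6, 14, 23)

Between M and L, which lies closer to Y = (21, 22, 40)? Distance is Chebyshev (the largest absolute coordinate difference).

d(Y,M) = max(18, 11, 35) = 35
d(Y,L) = max(11, 1, 38) = 38
35 < 38, so M is closer.

M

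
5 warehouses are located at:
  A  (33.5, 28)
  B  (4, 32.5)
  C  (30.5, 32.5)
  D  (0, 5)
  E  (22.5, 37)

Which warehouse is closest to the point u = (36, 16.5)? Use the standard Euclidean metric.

Since √ is increasing, it suffices to compare squared distances:
|uA|² = (36−33.5)² + (16.5−28)² = 6.25 + 132.25 = 138.5
|uB|² = (36−4)² + (16.5−32.5)² = 1024 + 256 = 1280
|uC|² = (36−30.5)² + (16.5−32.5)² = 30.25 + 256 = 286.25
|uD|² = (36−0)² + (16.5−5)² = 1296 + 132.25 = 1428.25
|uE|² = (36−22.5)² + (16.5−37)² = 182.25 + 420.25 = 602.5
A is nearest.

A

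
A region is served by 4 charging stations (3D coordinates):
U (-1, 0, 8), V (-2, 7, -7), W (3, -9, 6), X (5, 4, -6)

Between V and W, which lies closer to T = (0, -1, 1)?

Compare squared distances:
|TV|² = (0−(-2))² + (-1−7)² + (1−(-7))² = 4 + 64 + 64 = 132
|TW|² = (0−3)² + (-1−(-9))² + (1−6)² = 9 + 64 + 25 = 98
132 > 98, so W is closer.

W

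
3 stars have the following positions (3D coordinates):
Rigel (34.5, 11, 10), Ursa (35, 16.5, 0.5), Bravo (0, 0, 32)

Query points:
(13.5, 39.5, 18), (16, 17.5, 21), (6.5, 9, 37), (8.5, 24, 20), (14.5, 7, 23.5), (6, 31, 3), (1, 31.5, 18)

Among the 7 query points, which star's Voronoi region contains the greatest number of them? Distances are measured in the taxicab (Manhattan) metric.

(13.5, 39.5, 18) — d to each: Rigel:57.5, Ursa:62, Bravo:67 → nearest is Rigel
(16, 17.5, 21) — d to each: Rigel:36, Ursa:40.5, Bravo:44.5 → nearest is Rigel
(6.5, 9, 37) — d to each: Rigel:57, Ursa:72.5, Bravo:20.5 → nearest is Bravo
(8.5, 24, 20) — d to each: Rigel:49, Ursa:53.5, Bravo:44.5 → nearest is Bravo
(14.5, 7, 23.5) — d to each: Rigel:37.5, Ursa:53, Bravo:30 → nearest is Bravo
(6, 31, 3) — d to each: Rigel:55.5, Ursa:46, Bravo:66 → nearest is Ursa
(1, 31.5, 18) — d to each: Rigel:62, Ursa:66.5, Bravo:46.5 → nearest is Bravo
Tally — Rigel:2, Ursa:1, Bravo:4. Bravo captures the most (4).

Bravo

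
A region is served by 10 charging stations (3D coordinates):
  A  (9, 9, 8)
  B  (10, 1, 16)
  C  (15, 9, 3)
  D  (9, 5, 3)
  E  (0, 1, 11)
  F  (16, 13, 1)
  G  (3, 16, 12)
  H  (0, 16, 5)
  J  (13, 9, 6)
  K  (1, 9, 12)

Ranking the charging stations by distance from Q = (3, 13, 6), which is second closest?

G

Squared Euclidean distances:
|QA|² = (3−9)² + (13−9)² + (6−8)² = 36 + 16 + 4 = 56
|QB|² = (3−10)² + (13−1)² + (6−16)² = 49 + 144 + 100 = 293
|QC|² = (3−15)² + (13−9)² + (6−3)² = 144 + 16 + 9 = 169
|QD|² = (3−9)² + (13−5)² + (6−3)² = 36 + 64 + 9 = 109
|QE|² = (3−0)² + (13−1)² + (6−11)² = 9 + 144 + 25 = 178
|QF|² = (3−16)² + (13−13)² + (6−1)² = 169 + 0 + 25 = 194
|QG|² = (3−3)² + (13−16)² + (6−12)² = 0 + 9 + 36 = 45
|QH|² = (3−0)² + (13−16)² + (6−5)² = 9 + 9 + 1 = 19
|QJ|² = (3−13)² + (13−9)² + (6−6)² = 100 + 16 + 0 = 116
|QK|² = (3−1)² + (13−9)² + (6−12)² = 4 + 16 + 36 = 56
Sorted ascending: H, G, A, … — the second-nearest is G.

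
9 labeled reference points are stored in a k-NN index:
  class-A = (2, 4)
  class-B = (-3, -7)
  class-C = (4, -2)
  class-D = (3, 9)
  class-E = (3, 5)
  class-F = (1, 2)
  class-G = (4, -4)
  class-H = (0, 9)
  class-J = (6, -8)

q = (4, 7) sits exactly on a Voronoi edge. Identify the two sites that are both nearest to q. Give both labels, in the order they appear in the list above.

Squared distances from q to each site:
d²(q, class-A) = 4 + 9 = 13
d²(q, class-B) = 49 + 196 = 245
d²(q, class-C) = 0 + 81 = 81
d²(q, class-D) = 1 + 4 = 5
d²(q, class-E) = 1 + 4 = 5
d²(q, class-F) = 9 + 25 = 34
d²(q, class-G) = 0 + 121 = 121
d²(q, class-H) = 16 + 4 = 20
d²(q, class-J) = 4 + 225 = 229
q is equidistant from class-D and class-E (both at squared distance 5), and every other site is strictly farther — so q lies on the class-D–class-E Voronoi edge.

class-D and class-E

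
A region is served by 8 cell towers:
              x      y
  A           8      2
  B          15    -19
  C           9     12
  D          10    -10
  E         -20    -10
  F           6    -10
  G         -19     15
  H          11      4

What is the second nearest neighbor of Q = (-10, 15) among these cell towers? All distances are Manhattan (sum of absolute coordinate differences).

d(Q,A) = |-10−8| + |15−2| = 18 + 13 = 31
d(Q,B) = |-10−15| + |15−(-19)| = 25 + 34 = 59
d(Q,C) = |-10−9| + |15−12| = 19 + 3 = 22
d(Q,D) = |-10−10| + |15−(-10)| = 20 + 25 = 45
d(Q,E) = |-10−(-20)| + |15−(-10)| = 10 + 25 = 35
d(Q,F) = |-10−6| + |15−(-10)| = 16 + 25 = 41
d(Q,G) = |-10−(-19)| + |15−15| = 9 + 0 = 9
d(Q,H) = |-10−11| + |15−4| = 21 + 11 = 32
Sorted ascending: G, C, A, … — the second-nearest is C.

C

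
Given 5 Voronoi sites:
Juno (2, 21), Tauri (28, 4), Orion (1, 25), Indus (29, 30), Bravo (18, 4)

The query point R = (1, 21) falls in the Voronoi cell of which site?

Juno

Compare squared distances (the ordering matches that of the actual distances):
d²(R, Juno) = (1−2)² + (21−21)² = 1 + 0 = 1
d²(R, Tauri) = (1−28)² + (21−4)² = 729 + 289 = 1018
d²(R, Orion) = (1−1)² + (21−25)² = 0 + 16 = 16
d²(R, Indus) = (1−29)² + (21−30)² = 784 + 81 = 865
d²(R, Bravo) = (1−18)² + (21−4)² = 289 + 289 = 578
Minimum is at Juno.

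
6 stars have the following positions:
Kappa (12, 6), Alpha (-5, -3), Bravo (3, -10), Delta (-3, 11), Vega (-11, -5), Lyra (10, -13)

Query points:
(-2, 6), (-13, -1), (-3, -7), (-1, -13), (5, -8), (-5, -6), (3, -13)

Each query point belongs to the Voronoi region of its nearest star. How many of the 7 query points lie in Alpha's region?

2

(-2, 6) — d² to each: Kappa:196, Alpha:90, Bravo:281, Delta:26, Vega:202, Lyra:505 → nearest is Delta
(-13, -1) — d² to each: Kappa:674, Alpha:68, Bravo:337, Delta:244, Vega:20, Lyra:673 → nearest is Vega
(-3, -7) — d² to each: Kappa:394, Alpha:20, Bravo:45, Delta:324, Vega:68, Lyra:205 → nearest is Alpha
(-1, -13) — d² to each: Kappa:530, Alpha:116, Bravo:25, Delta:580, Vega:164, Lyra:121 → nearest is Bravo
(5, -8) — d² to each: Kappa:245, Alpha:125, Bravo:8, Delta:425, Vega:265, Lyra:50 → nearest is Bravo
(-5, -6) — d² to each: Kappa:433, Alpha:9, Bravo:80, Delta:293, Vega:37, Lyra:274 → nearest is Alpha
(3, -13) — d² to each: Kappa:442, Alpha:164, Bravo:9, Delta:612, Vega:260, Lyra:49 → nearest is Bravo
2 of the 7 points have Alpha as nearest.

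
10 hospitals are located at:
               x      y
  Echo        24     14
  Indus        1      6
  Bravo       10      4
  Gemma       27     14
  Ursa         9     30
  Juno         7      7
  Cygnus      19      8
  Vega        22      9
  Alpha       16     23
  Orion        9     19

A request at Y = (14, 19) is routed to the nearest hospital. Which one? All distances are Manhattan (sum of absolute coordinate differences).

Orion

d(Y, Echo) = 10 + 5 = 15
d(Y, Indus) = 13 + 13 = 26
d(Y, Bravo) = 4 + 15 = 19
d(Y, Gemma) = 13 + 5 = 18
d(Y, Ursa) = 5 + 11 = 16
d(Y, Juno) = 7 + 12 = 19
d(Y, Cygnus) = 5 + 11 = 16
d(Y, Vega) = 8 + 10 = 18
d(Y, Alpha) = 2 + 4 = 6
d(Y, Orion) = 5 + 0 = 5
Orion is nearest.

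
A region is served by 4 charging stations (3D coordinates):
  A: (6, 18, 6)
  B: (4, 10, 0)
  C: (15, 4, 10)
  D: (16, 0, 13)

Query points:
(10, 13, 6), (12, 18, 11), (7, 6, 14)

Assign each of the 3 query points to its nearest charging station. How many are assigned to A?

(10, 13, 6) — d² to each: A:41, B:81, C:122, D:254 → nearest is A
(12, 18, 11) — d² to each: A:61, B:249, C:206, D:344 → nearest is A
(7, 6, 14) — d² to each: A:209, B:221, C:84, D:118 → nearest is C
2 of the 3 points have A as nearest.

2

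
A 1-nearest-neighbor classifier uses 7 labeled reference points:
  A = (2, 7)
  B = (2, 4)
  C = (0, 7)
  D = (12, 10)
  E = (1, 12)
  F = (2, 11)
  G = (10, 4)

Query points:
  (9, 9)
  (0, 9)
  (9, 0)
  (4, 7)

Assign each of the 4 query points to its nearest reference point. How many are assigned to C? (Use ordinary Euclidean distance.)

1

(9, 9) — d² to each: A:53, B:74, C:85, D:10, E:73, F:53, G:26 → nearest is D
(0, 9) — d² to each: A:8, B:29, C:4, D:145, E:10, F:8, G:125 → nearest is C
(9, 0) — d² to each: A:98, B:65, C:130, D:109, E:208, F:170, G:17 → nearest is G
(4, 7) — d² to each: A:4, B:13, C:16, D:73, E:34, F:20, G:45 → nearest is A
1 of the 4 points has C as nearest.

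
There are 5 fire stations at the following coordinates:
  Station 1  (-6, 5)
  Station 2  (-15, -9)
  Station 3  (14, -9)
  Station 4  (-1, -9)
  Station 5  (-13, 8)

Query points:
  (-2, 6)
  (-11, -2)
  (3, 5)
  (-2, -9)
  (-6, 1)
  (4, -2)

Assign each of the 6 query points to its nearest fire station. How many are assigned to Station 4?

(-2, 6) — d² to each: Station 1:17, Station 2:394, Station 3:481, Station 4:226, Station 5:125 → nearest is Station 1
(-11, -2) — d² to each: Station 1:74, Station 2:65, Station 3:674, Station 4:149, Station 5:104 → nearest is Station 2
(3, 5) — d² to each: Station 1:81, Station 2:520, Station 3:317, Station 4:212, Station 5:265 → nearest is Station 1
(-2, -9) — d² to each: Station 1:212, Station 2:169, Station 3:256, Station 4:1, Station 5:410 → nearest is Station 4
(-6, 1) — d² to each: Station 1:16, Station 2:181, Station 3:500, Station 4:125, Station 5:98 → nearest is Station 1
(4, -2) — d² to each: Station 1:149, Station 2:410, Station 3:149, Station 4:74, Station 5:389 → nearest is Station 4
2 of the 6 points have Station 4 as nearest.

2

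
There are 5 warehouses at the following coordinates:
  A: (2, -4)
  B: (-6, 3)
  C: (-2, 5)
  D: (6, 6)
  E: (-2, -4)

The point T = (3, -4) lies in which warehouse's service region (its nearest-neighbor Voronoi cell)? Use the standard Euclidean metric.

Squared Euclidean distances:
|TA|² = (3−2)² + (-4−(-4))² = 1 + 0 = 1
|TB|² = (3−(-6))² + (-4−3)² = 81 + 49 = 130
|TC|² = (3−(-2))² + (-4−5)² = 25 + 81 = 106
|TD|² = (3−6)² + (-4−6)² = 9 + 100 = 109
|TE|² = (3−(-2))² + (-4−(-4))² = 25 + 0 = 25
Minimum is at A.

A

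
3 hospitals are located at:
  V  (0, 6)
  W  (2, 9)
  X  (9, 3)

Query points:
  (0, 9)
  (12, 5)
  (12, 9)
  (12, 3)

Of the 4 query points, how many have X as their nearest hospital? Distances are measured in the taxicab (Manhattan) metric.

3

(0, 9) — d to each: V:3, W:2, X:15 → nearest is W
(12, 5) — d to each: V:13, W:14, X:5 → nearest is X
(12, 9) — d to each: V:15, W:10, X:9 → nearest is X
(12, 3) — d to each: V:15, W:16, X:3 → nearest is X
3 of the 4 points have X as nearest.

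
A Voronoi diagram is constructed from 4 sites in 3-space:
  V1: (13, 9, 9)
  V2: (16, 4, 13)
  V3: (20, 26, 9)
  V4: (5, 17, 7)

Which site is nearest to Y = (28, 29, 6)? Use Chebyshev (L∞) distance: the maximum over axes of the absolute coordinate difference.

V3

d(Y,V1) = max(15, 20, 3) = 20
d(Y,V2) = max(12, 25, 7) = 25
d(Y,V3) = max(8, 3, 3) = 8
d(Y,V4) = max(23, 12, 1) = 23
Minimum is at V3.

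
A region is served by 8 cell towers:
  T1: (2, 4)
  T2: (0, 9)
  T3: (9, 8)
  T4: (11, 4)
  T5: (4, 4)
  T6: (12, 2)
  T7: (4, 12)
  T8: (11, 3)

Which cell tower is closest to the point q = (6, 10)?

Since √ is increasing, it suffices to compare squared distances:
|qT1|² = 16 + 36 = 52
|qT2|² = 36 + 1 = 37
|qT3|² = 9 + 4 = 13
|qT4|² = 25 + 36 = 61
|qT5|² = 4 + 36 = 40
|qT6|² = 36 + 64 = 100
|qT7|² = 4 + 4 = 8
|qT8|² = 25 + 49 = 74
The smallest is to T7, so q lies in the Voronoi region of T7.

T7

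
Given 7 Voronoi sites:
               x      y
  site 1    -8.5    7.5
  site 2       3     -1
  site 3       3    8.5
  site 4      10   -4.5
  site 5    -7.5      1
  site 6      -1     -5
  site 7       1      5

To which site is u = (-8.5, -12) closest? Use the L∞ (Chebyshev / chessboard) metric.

d(u, site 1) = max(0, 19.5) = 19.5
d(u, site 2) = max(11.5, 11) = 11.5
d(u, site 3) = max(11.5, 20.5) = 20.5
d(u, site 4) = max(18.5, 7.5) = 18.5
d(u, site 5) = max(1, 13) = 13
d(u, site 6) = max(7.5, 7) = 7.5
d(u, site 7) = max(9.5, 17) = 17
The smallest is to site 6, so u lies in the Voronoi region of site 6.

site 6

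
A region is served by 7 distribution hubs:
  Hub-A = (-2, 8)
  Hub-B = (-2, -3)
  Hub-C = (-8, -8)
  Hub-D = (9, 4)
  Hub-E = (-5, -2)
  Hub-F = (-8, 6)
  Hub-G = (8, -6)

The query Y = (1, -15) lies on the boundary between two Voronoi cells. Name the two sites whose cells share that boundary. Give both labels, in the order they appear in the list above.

Hub-C and Hub-G

Squared distances from Y to each site:
d²(Y, Hub-A) = (1−(-2))² + (-15−8)² = 9 + 529 = 538
d²(Y, Hub-B) = (1−(-2))² + (-15−(-3))² = 9 + 144 = 153
d²(Y, Hub-C) = (1−(-8))² + (-15−(-8))² = 81 + 49 = 130
d²(Y, Hub-D) = (1−9)² + (-15−4)² = 64 + 361 = 425
d²(Y, Hub-E) = (1−(-5))² + (-15−(-2))² = 36 + 169 = 205
d²(Y, Hub-F) = (1−(-8))² + (-15−6)² = 81 + 441 = 522
d²(Y, Hub-G) = (1−8)² + (-15−(-6))² = 49 + 81 = 130
Y is equidistant from Hub-C and Hub-G (both at squared distance 130), and every other site is strictly farther — so Y lies on the Hub-C–Hub-G Voronoi edge.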